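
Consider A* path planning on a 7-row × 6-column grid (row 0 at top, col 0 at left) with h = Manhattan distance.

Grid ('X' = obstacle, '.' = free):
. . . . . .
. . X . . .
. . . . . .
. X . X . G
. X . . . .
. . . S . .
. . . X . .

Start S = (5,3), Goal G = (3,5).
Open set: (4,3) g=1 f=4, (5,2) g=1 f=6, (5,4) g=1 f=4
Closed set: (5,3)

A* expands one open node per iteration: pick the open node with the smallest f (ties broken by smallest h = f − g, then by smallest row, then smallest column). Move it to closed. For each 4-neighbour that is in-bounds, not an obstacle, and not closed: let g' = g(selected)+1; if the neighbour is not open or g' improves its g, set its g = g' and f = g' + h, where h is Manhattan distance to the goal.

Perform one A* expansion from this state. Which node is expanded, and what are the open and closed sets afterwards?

expanded=(4,3); open=[(4,2) g=2 f=6, (4,4) g=2 f=4, (5,2) g=1 f=6, (5,4) g=1 f=4]; closed=[(4,3), (5,3)]

step 1: expand (4,3) (f=4, h=3) → closed; open now [(4,2) g=2 f=6, (4,4) g=2 f=4, (5,2) g=1 f=6, (5,4) g=1 f=4]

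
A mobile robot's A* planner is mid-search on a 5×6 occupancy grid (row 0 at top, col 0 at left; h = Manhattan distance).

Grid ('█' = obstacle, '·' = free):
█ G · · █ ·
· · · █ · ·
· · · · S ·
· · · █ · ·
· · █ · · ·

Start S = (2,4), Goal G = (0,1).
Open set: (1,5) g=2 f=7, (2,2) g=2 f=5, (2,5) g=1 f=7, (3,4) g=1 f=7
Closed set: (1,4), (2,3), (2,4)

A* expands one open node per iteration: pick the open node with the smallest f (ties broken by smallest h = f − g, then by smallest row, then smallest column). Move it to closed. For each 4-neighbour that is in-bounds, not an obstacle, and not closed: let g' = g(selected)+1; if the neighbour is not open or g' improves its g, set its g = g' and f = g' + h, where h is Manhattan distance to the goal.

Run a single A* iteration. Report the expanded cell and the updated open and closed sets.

step 1: expand (2,2) (f=5, h=3) → closed; open now [(1,2) g=3 f=5, (1,5) g=2 f=7, (2,1) g=3 f=5, (2,5) g=1 f=7, (3,2) g=3 f=7, (3,4) g=1 f=7]

expanded=(2,2); open=[(1,2) g=3 f=5, (1,5) g=2 f=7, (2,1) g=3 f=5, (2,5) g=1 f=7, (3,2) g=3 f=7, (3,4) g=1 f=7]; closed=[(1,4), (2,2), (2,3), (2,4)]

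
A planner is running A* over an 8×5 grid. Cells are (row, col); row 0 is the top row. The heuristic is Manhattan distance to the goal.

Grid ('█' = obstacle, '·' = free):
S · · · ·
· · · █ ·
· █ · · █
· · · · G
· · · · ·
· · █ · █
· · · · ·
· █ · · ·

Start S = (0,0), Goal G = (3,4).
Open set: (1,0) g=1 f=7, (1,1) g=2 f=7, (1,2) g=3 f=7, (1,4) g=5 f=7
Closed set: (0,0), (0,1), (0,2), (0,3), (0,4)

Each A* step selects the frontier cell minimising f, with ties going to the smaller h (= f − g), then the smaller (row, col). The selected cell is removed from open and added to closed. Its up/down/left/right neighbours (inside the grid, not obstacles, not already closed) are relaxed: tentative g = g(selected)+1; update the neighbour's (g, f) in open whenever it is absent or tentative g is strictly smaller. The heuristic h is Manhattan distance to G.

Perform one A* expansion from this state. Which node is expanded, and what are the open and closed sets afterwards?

expanded=(1,4); open=[(1,0) g=1 f=7, (1,1) g=2 f=7, (1,2) g=3 f=7]; closed=[(0,0), (0,1), (0,2), (0,3), (0,4), (1,4)]

step 1: expand (1,4) (f=7, h=2) → closed; open now [(1,0) g=1 f=7, (1,1) g=2 f=7, (1,2) g=3 f=7]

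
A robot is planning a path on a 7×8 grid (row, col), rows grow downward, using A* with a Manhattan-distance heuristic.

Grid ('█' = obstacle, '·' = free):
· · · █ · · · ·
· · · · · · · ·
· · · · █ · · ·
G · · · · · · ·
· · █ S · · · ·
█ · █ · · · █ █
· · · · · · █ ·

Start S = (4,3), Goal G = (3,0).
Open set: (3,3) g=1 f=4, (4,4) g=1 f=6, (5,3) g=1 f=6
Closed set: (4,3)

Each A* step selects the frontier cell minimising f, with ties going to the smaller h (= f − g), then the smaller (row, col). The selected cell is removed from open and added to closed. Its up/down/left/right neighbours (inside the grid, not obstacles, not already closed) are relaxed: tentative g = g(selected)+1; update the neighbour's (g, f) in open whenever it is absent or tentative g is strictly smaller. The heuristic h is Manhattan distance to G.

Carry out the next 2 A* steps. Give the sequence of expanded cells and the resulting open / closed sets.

order=[(3,3) → (3,2)]; open=[(2,2) g=3 f=6, (2,3) g=2 f=6, (3,1) g=3 f=4, (3,4) g=2 f=6, (4,4) g=1 f=6, (5,3) g=1 f=6]; closed=[(3,2), (3,3), (4,3)]

step 1: expand (3,3) (f=4, h=3) → closed; open now [(2,3) g=2 f=6, (3,2) g=2 f=4, (3,4) g=2 f=6, (4,4) g=1 f=6, (5,3) g=1 f=6]
step 2: expand (3,2) (f=4, h=2) → closed; open now [(2,2) g=3 f=6, (2,3) g=2 f=6, (3,1) g=3 f=4, (3,4) g=2 f=6, (4,4) g=1 f=6, (5,3) g=1 f=6]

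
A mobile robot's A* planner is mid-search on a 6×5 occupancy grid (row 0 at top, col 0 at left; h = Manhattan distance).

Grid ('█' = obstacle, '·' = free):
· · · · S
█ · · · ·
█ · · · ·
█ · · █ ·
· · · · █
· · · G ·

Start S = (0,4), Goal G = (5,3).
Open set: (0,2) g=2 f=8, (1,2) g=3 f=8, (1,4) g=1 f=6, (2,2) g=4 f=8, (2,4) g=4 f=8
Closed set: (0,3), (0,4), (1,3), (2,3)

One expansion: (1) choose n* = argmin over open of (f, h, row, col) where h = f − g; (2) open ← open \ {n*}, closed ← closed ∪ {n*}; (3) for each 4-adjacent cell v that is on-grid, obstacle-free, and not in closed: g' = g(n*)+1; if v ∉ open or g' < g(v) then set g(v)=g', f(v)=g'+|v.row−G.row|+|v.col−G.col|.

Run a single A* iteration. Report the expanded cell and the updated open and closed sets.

step 1: expand (1,4) (f=6, h=5) → closed; open now [(0,2) g=2 f=8, (1,2) g=3 f=8, (2,2) g=4 f=8, (2,4) g=2 f=6]

expanded=(1,4); open=[(0,2) g=2 f=8, (1,2) g=3 f=8, (2,2) g=4 f=8, (2,4) g=2 f=6]; closed=[(0,3), (0,4), (1,3), (1,4), (2,3)]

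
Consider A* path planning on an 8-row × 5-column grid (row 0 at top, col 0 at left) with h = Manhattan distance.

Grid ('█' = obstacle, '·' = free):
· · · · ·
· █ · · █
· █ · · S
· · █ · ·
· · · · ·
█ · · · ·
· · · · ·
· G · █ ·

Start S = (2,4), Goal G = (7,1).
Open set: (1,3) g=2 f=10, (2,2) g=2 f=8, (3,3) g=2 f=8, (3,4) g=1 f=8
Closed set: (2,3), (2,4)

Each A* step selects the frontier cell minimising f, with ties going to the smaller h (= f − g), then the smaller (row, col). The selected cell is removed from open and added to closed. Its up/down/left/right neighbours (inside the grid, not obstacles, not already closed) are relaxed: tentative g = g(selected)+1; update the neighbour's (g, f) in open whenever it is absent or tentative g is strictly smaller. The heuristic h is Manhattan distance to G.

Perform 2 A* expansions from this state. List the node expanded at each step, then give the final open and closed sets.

order=[(2,2) → (3,3)]; open=[(1,2) g=3 f=10, (1,3) g=2 f=10, (3,4) g=1 f=8, (4,3) g=3 f=8]; closed=[(2,2), (2,3), (2,4), (3,3)]

step 1: expand (2,2) (f=8, h=6) → closed; open now [(1,2) g=3 f=10, (1,3) g=2 f=10, (3,3) g=2 f=8, (3,4) g=1 f=8]
step 2: expand (3,3) (f=8, h=6) → closed; open now [(1,2) g=3 f=10, (1,3) g=2 f=10, (3,4) g=1 f=8, (4,3) g=3 f=8]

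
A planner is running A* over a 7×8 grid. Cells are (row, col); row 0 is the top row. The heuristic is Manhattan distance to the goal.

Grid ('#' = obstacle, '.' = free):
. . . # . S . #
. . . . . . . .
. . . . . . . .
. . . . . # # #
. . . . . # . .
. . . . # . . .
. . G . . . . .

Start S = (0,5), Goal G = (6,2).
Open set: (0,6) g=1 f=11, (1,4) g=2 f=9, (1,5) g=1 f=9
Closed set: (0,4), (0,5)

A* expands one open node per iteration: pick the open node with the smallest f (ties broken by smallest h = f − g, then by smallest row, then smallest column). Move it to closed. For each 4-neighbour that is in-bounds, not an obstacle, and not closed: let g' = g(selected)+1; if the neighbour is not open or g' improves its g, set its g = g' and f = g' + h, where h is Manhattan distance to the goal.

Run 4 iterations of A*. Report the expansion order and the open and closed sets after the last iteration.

order=[(1,4) → (1,3) → (1,2) → (2,2)]; open=[(0,2) g=5 f=11, (0,6) g=1 f=11, (1,1) g=5 f=11, (1,5) g=1 f=9, (2,1) g=6 f=11, (2,3) g=4 f=9, (2,4) g=3 f=9, (3,2) g=6 f=9]; closed=[(0,4), (0,5), (1,2), (1,3), (1,4), (2,2)]

step 1: expand (1,4) (f=9, h=7) → closed; open now [(0,6) g=1 f=11, (1,3) g=3 f=9, (1,5) g=1 f=9, (2,4) g=3 f=9]
step 2: expand (1,3) (f=9, h=6) → closed; open now [(0,6) g=1 f=11, (1,2) g=4 f=9, (1,5) g=1 f=9, (2,3) g=4 f=9, (2,4) g=3 f=9]
step 3: expand (1,2) (f=9, h=5) → closed; open now [(0,2) g=5 f=11, (0,6) g=1 f=11, (1,1) g=5 f=11, (1,5) g=1 f=9, (2,2) g=5 f=9, (2,3) g=4 f=9, (2,4) g=3 f=9]
step 4: expand (2,2) (f=9, h=4) → closed; open now [(0,2) g=5 f=11, (0,6) g=1 f=11, (1,1) g=5 f=11, (1,5) g=1 f=9, (2,1) g=6 f=11, (2,3) g=4 f=9, (2,4) g=3 f=9, (3,2) g=6 f=9]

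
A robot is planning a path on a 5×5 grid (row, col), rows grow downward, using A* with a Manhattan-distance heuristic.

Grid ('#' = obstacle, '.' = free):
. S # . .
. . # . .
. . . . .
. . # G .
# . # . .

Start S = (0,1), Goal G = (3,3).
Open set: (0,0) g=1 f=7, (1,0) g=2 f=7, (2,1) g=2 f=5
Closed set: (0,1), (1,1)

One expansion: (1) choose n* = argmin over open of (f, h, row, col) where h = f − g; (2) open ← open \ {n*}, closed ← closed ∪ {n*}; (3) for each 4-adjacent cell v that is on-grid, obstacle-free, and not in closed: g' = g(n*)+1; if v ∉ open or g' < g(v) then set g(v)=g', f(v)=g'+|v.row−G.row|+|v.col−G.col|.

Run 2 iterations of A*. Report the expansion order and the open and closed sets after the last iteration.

step 1: expand (2,1) (f=5, h=3) → closed; open now [(0,0) g=1 f=7, (1,0) g=2 f=7, (2,0) g=3 f=7, (2,2) g=3 f=5, (3,1) g=3 f=5]
step 2: expand (2,2) (f=5, h=2) → closed; open now [(0,0) g=1 f=7, (1,0) g=2 f=7, (2,0) g=3 f=7, (2,3) g=4 f=5, (3,1) g=3 f=5]

order=[(2,1) → (2,2)]; open=[(0,0) g=1 f=7, (1,0) g=2 f=7, (2,0) g=3 f=7, (2,3) g=4 f=5, (3,1) g=3 f=5]; closed=[(0,1), (1,1), (2,1), (2,2)]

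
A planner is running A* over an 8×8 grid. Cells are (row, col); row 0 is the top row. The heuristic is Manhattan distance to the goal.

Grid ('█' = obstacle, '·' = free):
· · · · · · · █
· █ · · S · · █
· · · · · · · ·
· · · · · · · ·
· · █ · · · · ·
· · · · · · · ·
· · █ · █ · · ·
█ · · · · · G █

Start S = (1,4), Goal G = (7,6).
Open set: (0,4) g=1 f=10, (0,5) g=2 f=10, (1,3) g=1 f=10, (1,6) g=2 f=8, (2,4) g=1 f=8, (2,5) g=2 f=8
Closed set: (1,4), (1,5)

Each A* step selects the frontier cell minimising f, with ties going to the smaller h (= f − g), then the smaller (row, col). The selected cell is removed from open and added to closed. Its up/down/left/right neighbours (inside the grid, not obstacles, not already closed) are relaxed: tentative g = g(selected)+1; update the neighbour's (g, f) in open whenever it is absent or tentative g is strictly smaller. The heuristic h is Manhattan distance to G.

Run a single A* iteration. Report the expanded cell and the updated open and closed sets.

step 1: expand (1,6) (f=8, h=6) → closed; open now [(0,4) g=1 f=10, (0,5) g=2 f=10, (0,6) g=3 f=10, (1,3) g=1 f=10, (2,4) g=1 f=8, (2,5) g=2 f=8, (2,6) g=3 f=8]

expanded=(1,6); open=[(0,4) g=1 f=10, (0,5) g=2 f=10, (0,6) g=3 f=10, (1,3) g=1 f=10, (2,4) g=1 f=8, (2,5) g=2 f=8, (2,6) g=3 f=8]; closed=[(1,4), (1,5), (1,6)]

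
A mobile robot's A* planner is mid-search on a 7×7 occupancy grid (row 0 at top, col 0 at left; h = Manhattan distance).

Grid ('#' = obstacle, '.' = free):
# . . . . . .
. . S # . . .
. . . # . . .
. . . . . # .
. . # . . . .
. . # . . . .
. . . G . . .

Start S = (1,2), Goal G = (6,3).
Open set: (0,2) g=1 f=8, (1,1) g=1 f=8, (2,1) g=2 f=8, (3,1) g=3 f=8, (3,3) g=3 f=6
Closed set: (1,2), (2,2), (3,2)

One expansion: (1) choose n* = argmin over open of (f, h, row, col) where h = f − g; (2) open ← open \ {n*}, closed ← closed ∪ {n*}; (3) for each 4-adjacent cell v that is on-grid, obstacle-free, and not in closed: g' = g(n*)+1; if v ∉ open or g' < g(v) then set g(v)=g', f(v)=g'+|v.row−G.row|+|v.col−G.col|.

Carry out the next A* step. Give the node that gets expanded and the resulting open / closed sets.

expanded=(3,3); open=[(0,2) g=1 f=8, (1,1) g=1 f=8, (2,1) g=2 f=8, (3,1) g=3 f=8, (3,4) g=4 f=8, (4,3) g=4 f=6]; closed=[(1,2), (2,2), (3,2), (3,3)]

step 1: expand (3,3) (f=6, h=3) → closed; open now [(0,2) g=1 f=8, (1,1) g=1 f=8, (2,1) g=2 f=8, (3,1) g=3 f=8, (3,4) g=4 f=8, (4,3) g=4 f=6]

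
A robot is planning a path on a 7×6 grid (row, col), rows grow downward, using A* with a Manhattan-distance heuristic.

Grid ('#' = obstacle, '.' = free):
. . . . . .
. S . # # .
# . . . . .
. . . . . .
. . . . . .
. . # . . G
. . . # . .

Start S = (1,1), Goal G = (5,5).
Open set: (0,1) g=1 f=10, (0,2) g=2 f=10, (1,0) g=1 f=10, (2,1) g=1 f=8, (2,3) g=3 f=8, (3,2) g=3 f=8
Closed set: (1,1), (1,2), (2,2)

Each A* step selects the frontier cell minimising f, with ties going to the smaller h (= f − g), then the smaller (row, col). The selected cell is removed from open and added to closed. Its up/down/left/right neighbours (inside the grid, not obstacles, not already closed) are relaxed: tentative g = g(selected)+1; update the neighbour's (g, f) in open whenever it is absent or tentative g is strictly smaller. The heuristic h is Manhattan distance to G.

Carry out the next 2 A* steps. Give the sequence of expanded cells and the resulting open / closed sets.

step 1: expand (2,3) (f=8, h=5) → closed; open now [(0,1) g=1 f=10, (0,2) g=2 f=10, (1,0) g=1 f=10, (2,1) g=1 f=8, (2,4) g=4 f=8, (3,2) g=3 f=8, (3,3) g=4 f=8]
step 2: expand (2,4) (f=8, h=4) → closed; open now [(0,1) g=1 f=10, (0,2) g=2 f=10, (1,0) g=1 f=10, (2,1) g=1 f=8, (2,5) g=5 f=8, (3,2) g=3 f=8, (3,3) g=4 f=8, (3,4) g=5 f=8]

order=[(2,3) → (2,4)]; open=[(0,1) g=1 f=10, (0,2) g=2 f=10, (1,0) g=1 f=10, (2,1) g=1 f=8, (2,5) g=5 f=8, (3,2) g=3 f=8, (3,3) g=4 f=8, (3,4) g=5 f=8]; closed=[(1,1), (1,2), (2,2), (2,3), (2,4)]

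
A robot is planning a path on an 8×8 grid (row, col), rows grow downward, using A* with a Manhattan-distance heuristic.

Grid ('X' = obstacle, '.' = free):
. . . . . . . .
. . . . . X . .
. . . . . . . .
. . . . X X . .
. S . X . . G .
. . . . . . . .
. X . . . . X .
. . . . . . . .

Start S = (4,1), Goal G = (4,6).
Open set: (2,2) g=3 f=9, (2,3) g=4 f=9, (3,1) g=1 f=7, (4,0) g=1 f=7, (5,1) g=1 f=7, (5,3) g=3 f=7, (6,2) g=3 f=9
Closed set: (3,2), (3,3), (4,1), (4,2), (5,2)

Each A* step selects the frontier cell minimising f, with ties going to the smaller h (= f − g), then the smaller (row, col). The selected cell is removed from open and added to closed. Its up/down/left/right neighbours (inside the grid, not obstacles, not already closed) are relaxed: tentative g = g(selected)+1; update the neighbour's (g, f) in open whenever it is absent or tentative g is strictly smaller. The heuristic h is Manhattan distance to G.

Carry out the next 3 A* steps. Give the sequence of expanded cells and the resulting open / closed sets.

order=[(5,3) → (5,4) → (4,4)]; open=[(2,2) g=3 f=9, (2,3) g=4 f=9, (3,1) g=1 f=7, (4,0) g=1 f=7, (4,5) g=6 f=7, (5,1) g=1 f=7, (5,5) g=5 f=7, (6,2) g=3 f=9, (6,3) g=4 f=9, (6,4) g=5 f=9]; closed=[(3,2), (3,3), (4,1), (4,2), (4,4), (5,2), (5,3), (5,4)]

step 1: expand (5,3) (f=7, h=4) → closed; open now [(2,2) g=3 f=9, (2,3) g=4 f=9, (3,1) g=1 f=7, (4,0) g=1 f=7, (5,1) g=1 f=7, (5,4) g=4 f=7, (6,2) g=3 f=9, (6,3) g=4 f=9]
step 2: expand (5,4) (f=7, h=3) → closed; open now [(2,2) g=3 f=9, (2,3) g=4 f=9, (3,1) g=1 f=7, (4,0) g=1 f=7, (4,4) g=5 f=7, (5,1) g=1 f=7, (5,5) g=5 f=7, (6,2) g=3 f=9, (6,3) g=4 f=9, (6,4) g=5 f=9]
step 3: expand (4,4) (f=7, h=2) → closed; open now [(2,2) g=3 f=9, (2,3) g=4 f=9, (3,1) g=1 f=7, (4,0) g=1 f=7, (4,5) g=6 f=7, (5,1) g=1 f=7, (5,5) g=5 f=7, (6,2) g=3 f=9, (6,3) g=4 f=9, (6,4) g=5 f=9]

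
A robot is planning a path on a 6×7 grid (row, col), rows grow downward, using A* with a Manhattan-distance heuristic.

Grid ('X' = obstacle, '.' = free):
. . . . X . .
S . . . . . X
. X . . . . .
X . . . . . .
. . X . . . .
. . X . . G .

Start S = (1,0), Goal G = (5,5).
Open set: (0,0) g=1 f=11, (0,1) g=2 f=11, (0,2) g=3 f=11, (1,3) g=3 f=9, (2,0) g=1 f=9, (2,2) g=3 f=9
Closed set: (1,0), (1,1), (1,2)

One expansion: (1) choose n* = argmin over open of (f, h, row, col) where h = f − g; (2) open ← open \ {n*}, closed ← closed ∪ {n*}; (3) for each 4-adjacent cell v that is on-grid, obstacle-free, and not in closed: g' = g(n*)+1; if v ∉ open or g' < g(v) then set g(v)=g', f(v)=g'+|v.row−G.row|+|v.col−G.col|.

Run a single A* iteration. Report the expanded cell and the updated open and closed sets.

expanded=(1,3); open=[(0,0) g=1 f=11, (0,1) g=2 f=11, (0,2) g=3 f=11, (0,3) g=4 f=11, (1,4) g=4 f=9, (2,0) g=1 f=9, (2,2) g=3 f=9, (2,3) g=4 f=9]; closed=[(1,0), (1,1), (1,2), (1,3)]

step 1: expand (1,3) (f=9, h=6) → closed; open now [(0,0) g=1 f=11, (0,1) g=2 f=11, (0,2) g=3 f=11, (0,3) g=4 f=11, (1,4) g=4 f=9, (2,0) g=1 f=9, (2,2) g=3 f=9, (2,3) g=4 f=9]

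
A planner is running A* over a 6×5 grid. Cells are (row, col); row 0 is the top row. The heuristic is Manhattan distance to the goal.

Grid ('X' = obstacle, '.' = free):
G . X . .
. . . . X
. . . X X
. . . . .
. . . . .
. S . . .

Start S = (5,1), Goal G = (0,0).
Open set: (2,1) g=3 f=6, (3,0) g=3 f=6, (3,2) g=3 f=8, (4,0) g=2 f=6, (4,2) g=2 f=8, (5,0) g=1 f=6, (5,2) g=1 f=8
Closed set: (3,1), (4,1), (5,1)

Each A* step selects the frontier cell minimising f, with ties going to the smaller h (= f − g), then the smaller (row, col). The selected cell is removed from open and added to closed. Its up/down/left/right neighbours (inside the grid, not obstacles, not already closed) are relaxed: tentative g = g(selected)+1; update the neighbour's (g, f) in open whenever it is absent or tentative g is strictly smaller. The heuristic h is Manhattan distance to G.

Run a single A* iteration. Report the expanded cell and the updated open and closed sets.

expanded=(2,1); open=[(1,1) g=4 f=6, (2,0) g=4 f=6, (2,2) g=4 f=8, (3,0) g=3 f=6, (3,2) g=3 f=8, (4,0) g=2 f=6, (4,2) g=2 f=8, (5,0) g=1 f=6, (5,2) g=1 f=8]; closed=[(2,1), (3,1), (4,1), (5,1)]

step 1: expand (2,1) (f=6, h=3) → closed; open now [(1,1) g=4 f=6, (2,0) g=4 f=6, (2,2) g=4 f=8, (3,0) g=3 f=6, (3,2) g=3 f=8, (4,0) g=2 f=6, (4,2) g=2 f=8, (5,0) g=1 f=6, (5,2) g=1 f=8]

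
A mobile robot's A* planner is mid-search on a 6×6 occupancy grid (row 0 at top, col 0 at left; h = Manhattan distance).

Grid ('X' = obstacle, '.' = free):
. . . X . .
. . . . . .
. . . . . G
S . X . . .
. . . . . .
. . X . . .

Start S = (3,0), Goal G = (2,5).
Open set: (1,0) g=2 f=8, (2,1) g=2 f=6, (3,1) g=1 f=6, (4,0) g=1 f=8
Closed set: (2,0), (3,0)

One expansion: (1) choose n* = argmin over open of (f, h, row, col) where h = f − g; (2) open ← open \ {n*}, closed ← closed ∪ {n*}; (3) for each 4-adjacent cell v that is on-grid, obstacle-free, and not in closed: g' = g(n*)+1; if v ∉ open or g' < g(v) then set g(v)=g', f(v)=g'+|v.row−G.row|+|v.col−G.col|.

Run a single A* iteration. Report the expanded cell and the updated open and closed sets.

step 1: expand (2,1) (f=6, h=4) → closed; open now [(1,0) g=2 f=8, (1,1) g=3 f=8, (2,2) g=3 f=6, (3,1) g=1 f=6, (4,0) g=1 f=8]

expanded=(2,1); open=[(1,0) g=2 f=8, (1,1) g=3 f=8, (2,2) g=3 f=6, (3,1) g=1 f=6, (4,0) g=1 f=8]; closed=[(2,0), (2,1), (3,0)]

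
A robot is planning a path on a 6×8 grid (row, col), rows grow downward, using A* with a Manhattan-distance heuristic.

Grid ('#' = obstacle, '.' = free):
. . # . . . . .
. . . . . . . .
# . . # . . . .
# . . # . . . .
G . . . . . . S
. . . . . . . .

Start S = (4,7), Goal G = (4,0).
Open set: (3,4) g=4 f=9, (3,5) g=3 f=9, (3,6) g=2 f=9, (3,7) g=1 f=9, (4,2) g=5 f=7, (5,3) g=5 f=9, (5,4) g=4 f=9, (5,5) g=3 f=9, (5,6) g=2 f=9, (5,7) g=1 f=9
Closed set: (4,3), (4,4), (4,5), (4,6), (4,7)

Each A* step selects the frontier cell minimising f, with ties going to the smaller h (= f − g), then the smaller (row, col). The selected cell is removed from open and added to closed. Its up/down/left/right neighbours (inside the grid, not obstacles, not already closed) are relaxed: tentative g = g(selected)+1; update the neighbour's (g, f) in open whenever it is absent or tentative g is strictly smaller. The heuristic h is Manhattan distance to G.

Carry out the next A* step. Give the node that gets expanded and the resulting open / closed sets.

step 1: expand (4,2) (f=7, h=2) → closed; open now [(3,2) g=6 f=9, (3,4) g=4 f=9, (3,5) g=3 f=9, (3,6) g=2 f=9, (3,7) g=1 f=9, (4,1) g=6 f=7, (5,2) g=6 f=9, (5,3) g=5 f=9, (5,4) g=4 f=9, (5,5) g=3 f=9, (5,6) g=2 f=9, (5,7) g=1 f=9]

expanded=(4,2); open=[(3,2) g=6 f=9, (3,4) g=4 f=9, (3,5) g=3 f=9, (3,6) g=2 f=9, (3,7) g=1 f=9, (4,1) g=6 f=7, (5,2) g=6 f=9, (5,3) g=5 f=9, (5,4) g=4 f=9, (5,5) g=3 f=9, (5,6) g=2 f=9, (5,7) g=1 f=9]; closed=[(4,2), (4,3), (4,4), (4,5), (4,6), (4,7)]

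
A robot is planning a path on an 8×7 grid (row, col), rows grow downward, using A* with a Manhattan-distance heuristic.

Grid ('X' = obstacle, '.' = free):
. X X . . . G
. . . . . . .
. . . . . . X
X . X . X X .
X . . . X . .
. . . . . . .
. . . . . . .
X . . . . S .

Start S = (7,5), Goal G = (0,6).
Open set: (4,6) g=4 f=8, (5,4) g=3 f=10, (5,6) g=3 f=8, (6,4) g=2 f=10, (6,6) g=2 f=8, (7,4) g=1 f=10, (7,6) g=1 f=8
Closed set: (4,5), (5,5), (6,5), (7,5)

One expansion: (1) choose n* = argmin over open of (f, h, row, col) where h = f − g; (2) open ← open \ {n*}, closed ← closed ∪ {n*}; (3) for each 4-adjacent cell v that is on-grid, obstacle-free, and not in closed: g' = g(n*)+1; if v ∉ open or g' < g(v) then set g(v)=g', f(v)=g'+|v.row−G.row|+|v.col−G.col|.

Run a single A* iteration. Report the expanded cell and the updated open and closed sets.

expanded=(4,6); open=[(3,6) g=5 f=8, (5,4) g=3 f=10, (5,6) g=3 f=8, (6,4) g=2 f=10, (6,6) g=2 f=8, (7,4) g=1 f=10, (7,6) g=1 f=8]; closed=[(4,5), (4,6), (5,5), (6,5), (7,5)]

step 1: expand (4,6) (f=8, h=4) → closed; open now [(3,6) g=5 f=8, (5,4) g=3 f=10, (5,6) g=3 f=8, (6,4) g=2 f=10, (6,6) g=2 f=8, (7,4) g=1 f=10, (7,6) g=1 f=8]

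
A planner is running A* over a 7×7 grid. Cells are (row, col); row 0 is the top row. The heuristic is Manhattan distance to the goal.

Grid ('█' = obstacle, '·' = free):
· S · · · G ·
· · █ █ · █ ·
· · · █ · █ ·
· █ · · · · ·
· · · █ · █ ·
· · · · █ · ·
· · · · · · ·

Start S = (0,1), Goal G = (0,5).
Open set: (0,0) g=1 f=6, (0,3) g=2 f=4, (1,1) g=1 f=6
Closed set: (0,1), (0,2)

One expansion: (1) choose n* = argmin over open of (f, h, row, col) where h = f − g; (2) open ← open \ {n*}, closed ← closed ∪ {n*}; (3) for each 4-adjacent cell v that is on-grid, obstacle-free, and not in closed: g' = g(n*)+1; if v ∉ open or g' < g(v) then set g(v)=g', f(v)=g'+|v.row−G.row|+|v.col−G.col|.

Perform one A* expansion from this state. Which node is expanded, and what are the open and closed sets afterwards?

expanded=(0,3); open=[(0,0) g=1 f=6, (0,4) g=3 f=4, (1,1) g=1 f=6]; closed=[(0,1), (0,2), (0,3)]

step 1: expand (0,3) (f=4, h=2) → closed; open now [(0,0) g=1 f=6, (0,4) g=3 f=4, (1,1) g=1 f=6]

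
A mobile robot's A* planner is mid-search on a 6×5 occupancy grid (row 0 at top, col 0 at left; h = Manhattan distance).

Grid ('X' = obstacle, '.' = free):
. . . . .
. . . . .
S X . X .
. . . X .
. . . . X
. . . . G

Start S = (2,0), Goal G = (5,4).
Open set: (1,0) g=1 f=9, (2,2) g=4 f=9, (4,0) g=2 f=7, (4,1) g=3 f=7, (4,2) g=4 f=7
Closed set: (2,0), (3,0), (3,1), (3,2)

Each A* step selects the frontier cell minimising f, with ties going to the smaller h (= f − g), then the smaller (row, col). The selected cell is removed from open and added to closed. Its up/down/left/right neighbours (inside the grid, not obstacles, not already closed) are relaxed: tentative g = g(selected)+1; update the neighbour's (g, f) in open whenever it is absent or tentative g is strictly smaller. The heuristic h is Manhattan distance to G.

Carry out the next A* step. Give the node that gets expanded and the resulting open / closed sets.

expanded=(4,2); open=[(1,0) g=1 f=9, (2,2) g=4 f=9, (4,0) g=2 f=7, (4,1) g=3 f=7, (4,3) g=5 f=7, (5,2) g=5 f=7]; closed=[(2,0), (3,0), (3,1), (3,2), (4,2)]

step 1: expand (4,2) (f=7, h=3) → closed; open now [(1,0) g=1 f=9, (2,2) g=4 f=9, (4,0) g=2 f=7, (4,1) g=3 f=7, (4,3) g=5 f=7, (5,2) g=5 f=7]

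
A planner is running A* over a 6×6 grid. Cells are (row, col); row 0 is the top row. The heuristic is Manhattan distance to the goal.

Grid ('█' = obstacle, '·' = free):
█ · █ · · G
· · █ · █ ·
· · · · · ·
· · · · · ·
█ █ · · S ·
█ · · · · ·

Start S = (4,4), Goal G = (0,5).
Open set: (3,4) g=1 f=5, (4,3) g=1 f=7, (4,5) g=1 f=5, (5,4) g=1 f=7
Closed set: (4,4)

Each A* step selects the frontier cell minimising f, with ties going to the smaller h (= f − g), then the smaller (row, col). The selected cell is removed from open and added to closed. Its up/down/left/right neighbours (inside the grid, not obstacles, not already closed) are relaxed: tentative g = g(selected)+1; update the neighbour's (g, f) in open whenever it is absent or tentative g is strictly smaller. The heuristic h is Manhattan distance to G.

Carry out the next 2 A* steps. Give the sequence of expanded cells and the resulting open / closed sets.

order=[(3,4) → (2,4)]; open=[(2,3) g=3 f=7, (2,5) g=3 f=5, (3,3) g=2 f=7, (3,5) g=2 f=5, (4,3) g=1 f=7, (4,5) g=1 f=5, (5,4) g=1 f=7]; closed=[(2,4), (3,4), (4,4)]

step 1: expand (3,4) (f=5, h=4) → closed; open now [(2,4) g=2 f=5, (3,3) g=2 f=7, (3,5) g=2 f=5, (4,3) g=1 f=7, (4,5) g=1 f=5, (5,4) g=1 f=7]
step 2: expand (2,4) (f=5, h=3) → closed; open now [(2,3) g=3 f=7, (2,5) g=3 f=5, (3,3) g=2 f=7, (3,5) g=2 f=5, (4,3) g=1 f=7, (4,5) g=1 f=5, (5,4) g=1 f=7]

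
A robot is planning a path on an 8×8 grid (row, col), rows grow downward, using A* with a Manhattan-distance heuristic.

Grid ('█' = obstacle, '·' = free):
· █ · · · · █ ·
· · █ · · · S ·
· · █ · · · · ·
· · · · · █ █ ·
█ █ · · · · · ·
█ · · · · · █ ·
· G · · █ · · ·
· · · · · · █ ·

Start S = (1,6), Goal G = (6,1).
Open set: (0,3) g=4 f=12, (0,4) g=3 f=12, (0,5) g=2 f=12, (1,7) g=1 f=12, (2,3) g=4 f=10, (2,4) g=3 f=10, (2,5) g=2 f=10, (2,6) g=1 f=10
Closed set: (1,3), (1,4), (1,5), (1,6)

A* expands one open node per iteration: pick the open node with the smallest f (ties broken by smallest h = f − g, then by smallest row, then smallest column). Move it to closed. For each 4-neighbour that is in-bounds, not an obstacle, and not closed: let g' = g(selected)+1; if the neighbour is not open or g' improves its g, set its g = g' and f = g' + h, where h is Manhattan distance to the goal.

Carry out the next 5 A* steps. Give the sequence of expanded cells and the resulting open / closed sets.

step 1: expand (2,3) (f=10, h=6) → closed; open now [(0,3) g=4 f=12, (0,4) g=3 f=12, (0,5) g=2 f=12, (1,7) g=1 f=12, (2,4) g=3 f=10, (2,5) g=2 f=10, (2,6) g=1 f=10, (3,3) g=5 f=10]
step 2: expand (3,3) (f=10, h=5) → closed; open now [(0,3) g=4 f=12, (0,4) g=3 f=12, (0,5) g=2 f=12, (1,7) g=1 f=12, (2,4) g=3 f=10, (2,5) g=2 f=10, (2,6) g=1 f=10, (3,2) g=6 f=10, (3,4) g=6 f=12, (4,3) g=6 f=10]
step 3: expand (3,2) (f=10, h=4) → closed; open now [(0,3) g=4 f=12, (0,4) g=3 f=12, (0,5) g=2 f=12, (1,7) g=1 f=12, (2,4) g=3 f=10, (2,5) g=2 f=10, (2,6) g=1 f=10, (3,1) g=7 f=10, (3,4) g=6 f=12, (4,2) g=7 f=10, (4,3) g=6 f=10]
step 4: expand (3,1) (f=10, h=3) → closed; open now [(0,3) g=4 f=12, (0,4) g=3 f=12, (0,5) g=2 f=12, (1,7) g=1 f=12, (2,1) g=8 f=12, (2,4) g=3 f=10, (2,5) g=2 f=10, (2,6) g=1 f=10, (3,0) g=8 f=12, (3,4) g=6 f=12, (4,2) g=7 f=10, (4,3) g=6 f=10]
step 5: expand (4,2) (f=10, h=3) → closed; open now [(0,3) g=4 f=12, (0,4) g=3 f=12, (0,5) g=2 f=12, (1,7) g=1 f=12, (2,1) g=8 f=12, (2,4) g=3 f=10, (2,5) g=2 f=10, (2,6) g=1 f=10, (3,0) g=8 f=12, (3,4) g=6 f=12, (4,3) g=6 f=10, (5,2) g=8 f=10]

order=[(2,3) → (3,3) → (3,2) → (3,1) → (4,2)]; open=[(0,3) g=4 f=12, (0,4) g=3 f=12, (0,5) g=2 f=12, (1,7) g=1 f=12, (2,1) g=8 f=12, (2,4) g=3 f=10, (2,5) g=2 f=10, (2,6) g=1 f=10, (3,0) g=8 f=12, (3,4) g=6 f=12, (4,3) g=6 f=10, (5,2) g=8 f=10]; closed=[(1,3), (1,4), (1,5), (1,6), (2,3), (3,1), (3,2), (3,3), (4,2)]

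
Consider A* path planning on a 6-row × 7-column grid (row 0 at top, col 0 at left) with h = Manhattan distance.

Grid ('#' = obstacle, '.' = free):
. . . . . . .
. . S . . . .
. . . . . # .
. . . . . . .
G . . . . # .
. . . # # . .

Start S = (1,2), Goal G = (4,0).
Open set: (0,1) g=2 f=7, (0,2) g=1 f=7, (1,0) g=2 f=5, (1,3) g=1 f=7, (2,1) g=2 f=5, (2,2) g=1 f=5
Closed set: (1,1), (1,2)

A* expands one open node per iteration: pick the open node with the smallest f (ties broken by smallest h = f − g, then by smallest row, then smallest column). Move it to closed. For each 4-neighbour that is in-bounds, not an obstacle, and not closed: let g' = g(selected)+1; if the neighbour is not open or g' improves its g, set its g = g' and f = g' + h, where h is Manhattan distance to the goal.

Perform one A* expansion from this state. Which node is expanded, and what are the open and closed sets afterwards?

step 1: expand (1,0) (f=5, h=3) → closed; open now [(0,0) g=3 f=7, (0,1) g=2 f=7, (0,2) g=1 f=7, (1,3) g=1 f=7, (2,0) g=3 f=5, (2,1) g=2 f=5, (2,2) g=1 f=5]

expanded=(1,0); open=[(0,0) g=3 f=7, (0,1) g=2 f=7, (0,2) g=1 f=7, (1,3) g=1 f=7, (2,0) g=3 f=5, (2,1) g=2 f=5, (2,2) g=1 f=5]; closed=[(1,0), (1,1), (1,2)]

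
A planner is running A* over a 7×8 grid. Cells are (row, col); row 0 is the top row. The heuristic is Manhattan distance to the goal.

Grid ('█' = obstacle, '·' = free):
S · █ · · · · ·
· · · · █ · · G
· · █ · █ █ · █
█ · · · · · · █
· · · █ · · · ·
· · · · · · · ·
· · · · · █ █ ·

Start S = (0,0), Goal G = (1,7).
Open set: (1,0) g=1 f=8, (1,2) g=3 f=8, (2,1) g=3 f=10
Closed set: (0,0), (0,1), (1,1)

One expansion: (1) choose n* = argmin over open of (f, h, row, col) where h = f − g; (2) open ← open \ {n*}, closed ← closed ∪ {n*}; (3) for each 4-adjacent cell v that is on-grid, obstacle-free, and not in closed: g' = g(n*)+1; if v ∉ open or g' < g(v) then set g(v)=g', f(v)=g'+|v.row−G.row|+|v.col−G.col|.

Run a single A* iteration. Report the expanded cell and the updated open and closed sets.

step 1: expand (1,2) (f=8, h=5) → closed; open now [(1,0) g=1 f=8, (1,3) g=4 f=8, (2,1) g=3 f=10]

expanded=(1,2); open=[(1,0) g=1 f=8, (1,3) g=4 f=8, (2,1) g=3 f=10]; closed=[(0,0), (0,1), (1,1), (1,2)]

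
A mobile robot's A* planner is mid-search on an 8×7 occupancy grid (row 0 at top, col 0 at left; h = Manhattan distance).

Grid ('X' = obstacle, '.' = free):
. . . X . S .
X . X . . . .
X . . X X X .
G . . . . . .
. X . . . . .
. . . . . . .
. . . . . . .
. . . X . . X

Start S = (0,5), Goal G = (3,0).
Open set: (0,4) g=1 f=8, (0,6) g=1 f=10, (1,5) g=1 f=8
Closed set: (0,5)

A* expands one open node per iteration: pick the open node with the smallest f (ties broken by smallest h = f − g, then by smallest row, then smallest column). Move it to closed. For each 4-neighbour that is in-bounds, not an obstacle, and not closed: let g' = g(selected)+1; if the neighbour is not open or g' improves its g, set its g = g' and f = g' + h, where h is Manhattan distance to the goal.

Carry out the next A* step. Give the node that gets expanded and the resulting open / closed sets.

step 1: expand (0,4) (f=8, h=7) → closed; open now [(0,6) g=1 f=10, (1,4) g=2 f=8, (1,5) g=1 f=8]

expanded=(0,4); open=[(0,6) g=1 f=10, (1,4) g=2 f=8, (1,5) g=1 f=8]; closed=[(0,4), (0,5)]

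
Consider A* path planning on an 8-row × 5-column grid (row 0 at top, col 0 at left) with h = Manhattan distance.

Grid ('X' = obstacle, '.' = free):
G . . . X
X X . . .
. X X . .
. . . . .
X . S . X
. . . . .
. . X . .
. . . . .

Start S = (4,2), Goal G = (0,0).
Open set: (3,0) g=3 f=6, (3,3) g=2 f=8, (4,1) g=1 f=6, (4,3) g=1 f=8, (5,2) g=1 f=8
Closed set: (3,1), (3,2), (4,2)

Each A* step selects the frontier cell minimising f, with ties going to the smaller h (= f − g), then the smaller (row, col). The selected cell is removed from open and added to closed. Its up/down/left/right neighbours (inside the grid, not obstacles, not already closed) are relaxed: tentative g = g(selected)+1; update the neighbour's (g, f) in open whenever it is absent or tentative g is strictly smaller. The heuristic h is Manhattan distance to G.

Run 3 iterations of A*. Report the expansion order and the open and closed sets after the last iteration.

step 1: expand (3,0) (f=6, h=3) → closed; open now [(2,0) g=4 f=6, (3,3) g=2 f=8, (4,1) g=1 f=6, (4,3) g=1 f=8, (5,2) g=1 f=8]
step 2: expand (2,0) (f=6, h=2) → closed; open now [(3,3) g=2 f=8, (4,1) g=1 f=6, (4,3) g=1 f=8, (5,2) g=1 f=8]
step 3: expand (4,1) (f=6, h=5) → closed; open now [(3,3) g=2 f=8, (4,3) g=1 f=8, (5,1) g=2 f=8, (5,2) g=1 f=8]

order=[(3,0) → (2,0) → (4,1)]; open=[(3,3) g=2 f=8, (4,3) g=1 f=8, (5,1) g=2 f=8, (5,2) g=1 f=8]; closed=[(2,0), (3,0), (3,1), (3,2), (4,1), (4,2)]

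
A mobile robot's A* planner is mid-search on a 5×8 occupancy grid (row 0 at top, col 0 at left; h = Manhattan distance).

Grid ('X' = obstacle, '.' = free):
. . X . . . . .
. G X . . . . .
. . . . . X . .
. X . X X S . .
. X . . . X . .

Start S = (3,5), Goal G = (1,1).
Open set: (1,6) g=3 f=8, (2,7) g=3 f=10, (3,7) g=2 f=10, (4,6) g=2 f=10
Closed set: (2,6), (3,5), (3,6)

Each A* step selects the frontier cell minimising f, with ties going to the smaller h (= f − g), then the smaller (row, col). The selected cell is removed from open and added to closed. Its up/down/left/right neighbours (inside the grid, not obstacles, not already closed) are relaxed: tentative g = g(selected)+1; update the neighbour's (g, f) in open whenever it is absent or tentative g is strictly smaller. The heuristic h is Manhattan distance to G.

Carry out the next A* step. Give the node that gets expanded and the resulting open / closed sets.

expanded=(1,6); open=[(0,6) g=4 f=10, (1,5) g=4 f=8, (1,7) g=4 f=10, (2,7) g=3 f=10, (3,7) g=2 f=10, (4,6) g=2 f=10]; closed=[(1,6), (2,6), (3,5), (3,6)]

step 1: expand (1,6) (f=8, h=5) → closed; open now [(0,6) g=4 f=10, (1,5) g=4 f=8, (1,7) g=4 f=10, (2,7) g=3 f=10, (3,7) g=2 f=10, (4,6) g=2 f=10]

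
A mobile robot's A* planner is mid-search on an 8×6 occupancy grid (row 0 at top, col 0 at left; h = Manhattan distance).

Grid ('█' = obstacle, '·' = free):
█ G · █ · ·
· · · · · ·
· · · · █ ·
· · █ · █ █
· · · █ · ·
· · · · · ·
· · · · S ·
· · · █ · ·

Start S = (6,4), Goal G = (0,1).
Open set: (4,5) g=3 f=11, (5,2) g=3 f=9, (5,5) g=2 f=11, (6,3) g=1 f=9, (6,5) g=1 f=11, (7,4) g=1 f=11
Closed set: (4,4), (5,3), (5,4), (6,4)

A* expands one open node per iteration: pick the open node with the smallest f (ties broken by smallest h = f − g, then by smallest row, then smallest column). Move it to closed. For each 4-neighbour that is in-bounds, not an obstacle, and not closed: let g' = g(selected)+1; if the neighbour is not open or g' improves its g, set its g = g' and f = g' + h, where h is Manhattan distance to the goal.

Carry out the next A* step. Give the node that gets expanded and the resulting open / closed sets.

expanded=(5,2); open=[(4,2) g=4 f=9, (4,5) g=3 f=11, (5,1) g=4 f=9, (5,5) g=2 f=11, (6,2) g=4 f=11, (6,3) g=1 f=9, (6,5) g=1 f=11, (7,4) g=1 f=11]; closed=[(4,4), (5,2), (5,3), (5,4), (6,4)]

step 1: expand (5,2) (f=9, h=6) → closed; open now [(4,2) g=4 f=9, (4,5) g=3 f=11, (5,1) g=4 f=9, (5,5) g=2 f=11, (6,2) g=4 f=11, (6,3) g=1 f=9, (6,5) g=1 f=11, (7,4) g=1 f=11]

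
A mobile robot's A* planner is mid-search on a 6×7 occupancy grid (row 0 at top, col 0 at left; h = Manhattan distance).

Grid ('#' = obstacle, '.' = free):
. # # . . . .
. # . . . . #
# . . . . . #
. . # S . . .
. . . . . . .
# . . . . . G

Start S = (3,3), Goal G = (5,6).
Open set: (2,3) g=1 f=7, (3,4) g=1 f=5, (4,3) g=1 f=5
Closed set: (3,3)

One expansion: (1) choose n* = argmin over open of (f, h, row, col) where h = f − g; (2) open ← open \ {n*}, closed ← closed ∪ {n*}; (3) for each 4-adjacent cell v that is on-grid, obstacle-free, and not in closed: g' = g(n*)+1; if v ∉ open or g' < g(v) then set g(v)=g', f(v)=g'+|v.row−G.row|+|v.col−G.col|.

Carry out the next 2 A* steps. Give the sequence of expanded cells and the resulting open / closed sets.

step 1: expand (3,4) (f=5, h=4) → closed; open now [(2,3) g=1 f=7, (2,4) g=2 f=7, (3,5) g=2 f=5, (4,3) g=1 f=5, (4,4) g=2 f=5]
step 2: expand (3,5) (f=5, h=3) → closed; open now [(2,3) g=1 f=7, (2,4) g=2 f=7, (2,5) g=3 f=7, (3,6) g=3 f=5, (4,3) g=1 f=5, (4,4) g=2 f=5, (4,5) g=3 f=5]

order=[(3,4) → (3,5)]; open=[(2,3) g=1 f=7, (2,4) g=2 f=7, (2,5) g=3 f=7, (3,6) g=3 f=5, (4,3) g=1 f=5, (4,4) g=2 f=5, (4,5) g=3 f=5]; closed=[(3,3), (3,4), (3,5)]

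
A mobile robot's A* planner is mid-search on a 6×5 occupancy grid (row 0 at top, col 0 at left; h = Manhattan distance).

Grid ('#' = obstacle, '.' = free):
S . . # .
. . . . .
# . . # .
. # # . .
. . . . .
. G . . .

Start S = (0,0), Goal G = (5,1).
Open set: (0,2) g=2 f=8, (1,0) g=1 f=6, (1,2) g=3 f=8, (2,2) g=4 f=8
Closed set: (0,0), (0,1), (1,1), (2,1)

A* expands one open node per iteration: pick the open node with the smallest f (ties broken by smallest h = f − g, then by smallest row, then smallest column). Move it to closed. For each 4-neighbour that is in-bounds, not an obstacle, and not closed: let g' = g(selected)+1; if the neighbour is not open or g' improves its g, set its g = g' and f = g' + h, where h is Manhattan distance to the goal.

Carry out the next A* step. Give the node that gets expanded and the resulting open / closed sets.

expanded=(1,0); open=[(0,2) g=2 f=8, (1,2) g=3 f=8, (2,2) g=4 f=8]; closed=[(0,0), (0,1), (1,0), (1,1), (2,1)]

step 1: expand (1,0) (f=6, h=5) → closed; open now [(0,2) g=2 f=8, (1,2) g=3 f=8, (2,2) g=4 f=8]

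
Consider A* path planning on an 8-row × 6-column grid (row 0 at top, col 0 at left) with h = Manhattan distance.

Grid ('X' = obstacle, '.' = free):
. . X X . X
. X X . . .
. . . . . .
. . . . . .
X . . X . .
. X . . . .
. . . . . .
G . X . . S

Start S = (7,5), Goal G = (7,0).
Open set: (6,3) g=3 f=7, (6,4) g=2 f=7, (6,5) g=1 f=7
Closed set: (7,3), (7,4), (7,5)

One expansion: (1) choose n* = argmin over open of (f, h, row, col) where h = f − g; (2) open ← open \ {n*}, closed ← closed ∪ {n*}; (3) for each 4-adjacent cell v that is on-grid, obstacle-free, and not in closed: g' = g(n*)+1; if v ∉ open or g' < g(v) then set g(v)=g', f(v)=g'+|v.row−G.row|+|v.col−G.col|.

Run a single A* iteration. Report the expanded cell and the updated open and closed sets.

step 1: expand (6,3) (f=7, h=4) → closed; open now [(5,3) g=4 f=9, (6,2) g=4 f=7, (6,4) g=2 f=7, (6,5) g=1 f=7]

expanded=(6,3); open=[(5,3) g=4 f=9, (6,2) g=4 f=7, (6,4) g=2 f=7, (6,5) g=1 f=7]; closed=[(6,3), (7,3), (7,4), (7,5)]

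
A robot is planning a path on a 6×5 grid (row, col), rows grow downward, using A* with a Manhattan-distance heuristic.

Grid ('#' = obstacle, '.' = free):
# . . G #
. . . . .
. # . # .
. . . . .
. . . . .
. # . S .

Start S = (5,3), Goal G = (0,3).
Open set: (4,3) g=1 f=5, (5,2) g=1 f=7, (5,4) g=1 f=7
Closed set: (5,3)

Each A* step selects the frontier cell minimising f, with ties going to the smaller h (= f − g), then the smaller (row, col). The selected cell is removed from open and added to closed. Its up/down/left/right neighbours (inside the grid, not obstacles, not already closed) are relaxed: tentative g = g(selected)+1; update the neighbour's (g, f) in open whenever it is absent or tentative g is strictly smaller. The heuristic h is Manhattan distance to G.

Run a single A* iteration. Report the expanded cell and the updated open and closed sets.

expanded=(4,3); open=[(3,3) g=2 f=5, (4,2) g=2 f=7, (4,4) g=2 f=7, (5,2) g=1 f=7, (5,4) g=1 f=7]; closed=[(4,3), (5,3)]

step 1: expand (4,3) (f=5, h=4) → closed; open now [(3,3) g=2 f=5, (4,2) g=2 f=7, (4,4) g=2 f=7, (5,2) g=1 f=7, (5,4) g=1 f=7]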